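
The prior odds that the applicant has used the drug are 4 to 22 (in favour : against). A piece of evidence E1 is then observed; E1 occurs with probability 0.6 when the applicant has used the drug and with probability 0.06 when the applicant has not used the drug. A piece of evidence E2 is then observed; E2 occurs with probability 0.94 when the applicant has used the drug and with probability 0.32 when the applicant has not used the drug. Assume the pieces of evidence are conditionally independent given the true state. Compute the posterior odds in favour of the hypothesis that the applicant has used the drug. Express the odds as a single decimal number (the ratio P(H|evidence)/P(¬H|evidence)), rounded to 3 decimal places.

Prior odds = 4/22 = 0.18182.
Likelihood ratio for E1 = 0.6/0.06 = 10.000.
Likelihood ratio for E2 = 0.94/0.32 = 2.9375.
Posterior odds = prior odds × LR₁ × LR₂ = 5.3409.

Posterior odds ≈ 5.341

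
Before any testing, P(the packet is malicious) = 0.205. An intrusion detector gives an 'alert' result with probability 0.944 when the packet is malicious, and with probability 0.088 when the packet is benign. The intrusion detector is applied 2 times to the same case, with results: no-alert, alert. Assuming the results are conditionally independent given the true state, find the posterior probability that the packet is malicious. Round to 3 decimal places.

With H the event that the packet is malicious, the joint likelihood of the observed sequence is P(data|H) = 0.056·0.944 = 0.052864 and P(data|¬H) = 0.912·0.088 = 0.080256.
Bayes: P(H|data) = 0.205·0.052864 / (0.205·0.052864 + 0.795·0.080256) = 0.010837/0.074641 = 0.1452.

Posterior P(H) ≈ 0.145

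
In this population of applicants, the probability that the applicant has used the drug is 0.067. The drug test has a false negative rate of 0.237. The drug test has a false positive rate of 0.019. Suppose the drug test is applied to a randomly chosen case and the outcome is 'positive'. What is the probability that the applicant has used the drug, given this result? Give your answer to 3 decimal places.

P(H | E) ≈ 0.743

Write H for 'the applicant has used the drug'. Prior odds H:¬H = 0.067/0.933 = 0.071811. For the 'positive' outcome, the likelihood ratio is 0.763/0.019 = 40.158.
Posterior odds = 0.071811 × 40.158 = 2.8838, so P(H|E) = 2.8838/(1+2.8838) = 0.743.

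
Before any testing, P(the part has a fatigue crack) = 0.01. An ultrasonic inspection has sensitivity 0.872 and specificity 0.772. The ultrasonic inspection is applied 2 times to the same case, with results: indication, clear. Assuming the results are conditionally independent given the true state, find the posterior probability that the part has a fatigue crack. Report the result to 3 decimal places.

Posterior P(H) ≈ 0.006

Let H be the event that the part has a fatigue crack; start with P(H) = 0.01. P('indication'|H) = 0.872, P('indication'|¬H) = 0.228.
Update on result 1 ('indication'): P(H) ← 0.872·0.0100 / (0.872·0.0100 + 0.228·0.9900) = 0.0087200/0.23444 = 0.0372.
Update on result 2 ('clear'): P(H) ← 0.128·0.0372 / (0.128·0.0372 + 0.772·0.9628) = 0.0047610/0.74805 = 0.0064.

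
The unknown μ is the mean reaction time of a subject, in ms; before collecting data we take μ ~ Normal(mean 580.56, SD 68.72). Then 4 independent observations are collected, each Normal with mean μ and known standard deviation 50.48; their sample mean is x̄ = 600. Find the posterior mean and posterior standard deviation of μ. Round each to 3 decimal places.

Posterior mean ≈ 597.689; posterior SD ≈ 23.692

Prior precision 1/τ₀² = 1/68.72² = 0.00021176; data precision n/σ² = 4/50.48² = 0.00156972.
Posterior precision = 0.00021176 + 0.00156972 = 0.00178147, giving posterior SD = 1/√0.00178147 = 23.692.
Posterior mean = (0.00021176·580.56 + 0.00156972·600) / 0.00178147 = 597.689.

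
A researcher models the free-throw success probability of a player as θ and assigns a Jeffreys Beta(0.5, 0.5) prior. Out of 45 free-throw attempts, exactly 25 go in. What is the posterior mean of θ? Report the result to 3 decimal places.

The binomial likelihood is conjugate to the Beta prior: with 25 successes and 20 failures, the posterior is Beta(0.5+25, 0.5+20) = Beta(25.5, 20.5).
E[θ | data] = 25.5/(25.5+20.5) = 0.554.

Posterior mean ≈ 0.554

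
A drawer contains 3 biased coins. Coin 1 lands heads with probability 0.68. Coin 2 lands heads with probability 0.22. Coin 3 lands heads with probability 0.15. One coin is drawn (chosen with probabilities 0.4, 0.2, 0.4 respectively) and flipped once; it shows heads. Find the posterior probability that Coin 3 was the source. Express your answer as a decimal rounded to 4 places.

Posterior probability ≈ 0.1596

Tabulate prior·likelihood by source: [1] prior 0.4, lik 0.68, product 0.2720; [2] prior 0.2, lik 0.22, product 0.04400; [3] prior 0.4, lik 0.15, product 0.06000.
Normalizing constant = 0.37600; the posterior for Coin 3 is its product over the sum, 0.06000/0.37600 = 0.1596.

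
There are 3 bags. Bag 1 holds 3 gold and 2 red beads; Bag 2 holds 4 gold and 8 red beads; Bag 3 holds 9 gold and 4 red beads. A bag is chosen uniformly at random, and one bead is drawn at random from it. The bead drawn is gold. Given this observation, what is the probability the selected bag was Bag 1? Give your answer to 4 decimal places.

Posterior probability ≈ 0.3691

Tabulate prior·likelihood by source: [1] prior 0.333333, lik 0.6, product 0.2000; [2] prior 0.333333, lik 0.3333, product 0.1111; [3] prior 0.333333, lik 0.6923, product 0.2308.
Normalizing constant = 0.54188; the posterior for Bag 1 is its product over the sum, 0.2000/0.54188 = 0.3691.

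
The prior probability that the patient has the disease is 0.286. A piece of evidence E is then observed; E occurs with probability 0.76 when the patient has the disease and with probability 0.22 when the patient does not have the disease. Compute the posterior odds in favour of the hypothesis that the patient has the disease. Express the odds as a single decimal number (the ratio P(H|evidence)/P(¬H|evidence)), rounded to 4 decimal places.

Prior odds = 0.286/(1−0.286) = 0.40056.
Likelihood ratio for E = 0.76/0.22 = 3.4545.
Posterior odds = prior odds × LR = 1.3838.

Posterior odds ≈ 1.3838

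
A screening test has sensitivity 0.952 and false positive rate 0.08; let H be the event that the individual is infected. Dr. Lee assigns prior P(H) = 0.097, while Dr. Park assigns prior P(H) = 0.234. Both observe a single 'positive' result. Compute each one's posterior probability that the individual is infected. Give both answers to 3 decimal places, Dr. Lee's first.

Dr. Lee: 0.561; Dr. Park: 0.784

P('+'|H) = 0.952, P('+'|¬H) = 0.08.
Dr. Lee: numerator 0.952·0.097 = 0.092344; evidence = 0.092344+0.08·0.903 = 0.16458; posterior = 0.561.
Dr. Park: numerator 0.952·0.234 = 0.22277; evidence = 0.22277+0.08·0.766 = 0.28405; posterior = 0.784.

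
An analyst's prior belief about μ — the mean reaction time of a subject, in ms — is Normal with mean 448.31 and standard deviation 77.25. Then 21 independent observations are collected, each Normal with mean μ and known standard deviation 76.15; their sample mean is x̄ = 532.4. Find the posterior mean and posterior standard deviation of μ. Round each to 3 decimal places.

Posterior mean ≈ 528.681; posterior SD ≈ 16.246

Prior precision 1/τ₀² = 1/77.25² = 0.00016757; data precision n/σ² = 21/76.15² = 0.00362142.
Posterior precision = 0.00016757 + 0.00362142 = 0.00378900, giving posterior SD = 1/√0.00378900 = 16.246.
Posterior mean = (0.00016757·448.31 + 0.00362142·532.4) / 0.00378900 = 528.681.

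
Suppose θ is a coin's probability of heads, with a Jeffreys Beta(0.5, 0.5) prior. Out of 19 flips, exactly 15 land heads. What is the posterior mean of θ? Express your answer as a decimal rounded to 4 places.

Posterior mean ≈ 0.7750

The binomial likelihood is conjugate to the Beta prior: with 15 successes and 4 failures, the posterior is Beta(0.5+15, 0.5+4) = Beta(15.5, 4.5).
E[θ | data] = 15.5/(15.5+4.5) = 0.7750.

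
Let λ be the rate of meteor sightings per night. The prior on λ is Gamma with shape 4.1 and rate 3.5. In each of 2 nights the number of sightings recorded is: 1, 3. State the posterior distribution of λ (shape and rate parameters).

The Poisson likelihood adds the total count to the shape and the number of exposure periods to the rate. Here ∑xᵢ = 4 and n = 2, so shape 4.1→8.1 and rate 3.5→5.5.

Posterior: Gamma(shape=8.1, rate=5.5)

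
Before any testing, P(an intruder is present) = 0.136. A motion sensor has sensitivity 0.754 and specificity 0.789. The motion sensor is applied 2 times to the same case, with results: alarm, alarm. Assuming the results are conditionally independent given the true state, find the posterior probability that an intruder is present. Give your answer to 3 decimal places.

Posterior P(H) ≈ 0.668

Let H be the event that an intruder is present; start with P(H) = 0.136. P('alarm'|H) = 0.754, P('alarm'|¬H) = 0.211.
Update on result 1 ('alarm'): P(H) ← 0.754·0.1360 / (0.754·0.1360 + 0.211·0.8640) = 0.10254/0.28485 = 0.3600.
Update on result 2 ('alarm'): P(H) ← 0.754·0.3600 / (0.754·0.3600 + 0.211·0.6400) = 0.27144/0.40648 = 0.6678.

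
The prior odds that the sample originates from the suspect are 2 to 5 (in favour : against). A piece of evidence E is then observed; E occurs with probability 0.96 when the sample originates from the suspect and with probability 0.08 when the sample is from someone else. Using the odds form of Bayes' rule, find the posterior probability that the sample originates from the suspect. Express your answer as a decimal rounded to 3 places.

Prior odds = 2/5 = 0.40000.
Likelihood ratio for E = 0.96/0.08 = 12.000.
Posterior odds = prior odds × LR = 4.8000.
Posterior probability = odds/(1+odds) = 4.8000/5.8000 = 0.828.

Posterior probability ≈ 0.828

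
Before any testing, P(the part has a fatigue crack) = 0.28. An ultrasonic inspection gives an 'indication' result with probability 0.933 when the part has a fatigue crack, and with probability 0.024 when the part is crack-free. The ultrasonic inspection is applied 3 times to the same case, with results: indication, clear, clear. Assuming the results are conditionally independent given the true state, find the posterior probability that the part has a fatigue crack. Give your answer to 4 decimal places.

With H the event that the part has a fatigue crack, the joint likelihood of the observed sequence is P(data|H) = 0.933·0.067·0.067 = 0.0041882 and P(data|¬H) = 0.024·0.976·0.976 = 0.022862.
Bayes: P(H|data) = 0.28·0.0041882 / (0.28·0.0041882 + 0.72·0.022862) = 0.0011727/0.017633 = 0.0665.

Posterior P(H) ≈ 0.0665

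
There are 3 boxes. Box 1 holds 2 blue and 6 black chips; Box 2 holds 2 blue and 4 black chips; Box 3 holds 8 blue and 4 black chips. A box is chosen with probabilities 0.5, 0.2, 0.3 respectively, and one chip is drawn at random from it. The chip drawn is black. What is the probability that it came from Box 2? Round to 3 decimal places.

Posterior probability ≈ 0.219

P(black|Box 1) = 0.75; P(black|Box 2) = 0.6667; P(black|Box 3) = 0.3333.
Prior × likelihood for each source: 0.5·0.75=0.3750, 0.2·0.6667=0.1333, 0.3·0.3333=0.1000. Summing gives P(black) = 0.60833.
P(Box 2 | black) = 0.1333 / 0.60833 = 0.219.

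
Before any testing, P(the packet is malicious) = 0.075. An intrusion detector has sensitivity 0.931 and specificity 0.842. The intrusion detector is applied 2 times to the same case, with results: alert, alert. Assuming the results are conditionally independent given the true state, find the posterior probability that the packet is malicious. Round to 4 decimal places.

With H the event that the packet is malicious, the joint likelihood of the observed sequence is P(data|H) = 0.931·0.931 = 0.86676 and P(data|¬H) = 0.158·0.158 = 0.024964.
Bayes: P(H|data) = 0.075·0.86676 / (0.075·0.86676 + 0.925·0.024964) = 0.065007/0.088099 = 0.7379.

Posterior P(H) ≈ 0.7379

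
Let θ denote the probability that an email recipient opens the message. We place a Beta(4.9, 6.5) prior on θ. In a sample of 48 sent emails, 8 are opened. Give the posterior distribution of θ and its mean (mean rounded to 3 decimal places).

Observing 8 successes and 40 failures updates Beta(4.9, 6.5) by adding the success and failure counts to the two shape parameters: α = 4.9+8 = 12.9, β = 6.5+40 = 46.5.
Posterior mean = α/(α+β) = 12.9/59.4 = 0.217.

Posterior: Beta(12.9, 46.5); mean ≈ 0.217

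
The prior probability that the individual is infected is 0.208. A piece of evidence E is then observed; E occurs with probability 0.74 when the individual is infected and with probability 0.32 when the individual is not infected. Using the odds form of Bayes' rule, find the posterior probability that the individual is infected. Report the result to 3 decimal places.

Prior odds = 0.208/(1−0.208) = 0.26263. In log-odds, ln(0.26263) = -1.3370.
Add log likelihood ratio: ln(2.3125) = 0.83833.
Posterior log-odds = -0.49869, so posterior odds = exp(-0.49869) = 0.60732. Converting, P(H|E) = 0.60732/1.6073 = 0.378.

Posterior probability ≈ 0.378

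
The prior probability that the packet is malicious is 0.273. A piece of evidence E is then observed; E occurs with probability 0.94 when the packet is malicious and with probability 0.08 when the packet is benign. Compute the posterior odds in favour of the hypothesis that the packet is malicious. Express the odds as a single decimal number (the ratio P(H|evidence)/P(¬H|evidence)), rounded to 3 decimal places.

Prior odds = 0.273/(1−0.273) = 0.37552. In log-odds, ln(0.37552) = -0.97945.
Add log likelihood ratio: ln(11.750) = 2.4639.
Posterior log-odds = 1.4844, so posterior odds = exp(1.4844) = 4.4123.

Posterior odds ≈ 4.412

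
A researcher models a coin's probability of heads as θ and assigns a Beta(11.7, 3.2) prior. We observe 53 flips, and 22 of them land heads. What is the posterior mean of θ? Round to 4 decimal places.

The binomial likelihood is conjugate to the Beta prior: with 22 successes and 31 failures, the posterior is Beta(11.7+22, 3.2+31) = Beta(33.7, 34.2).
E[θ | data] = 33.7/(33.7+34.2) = 0.4963.

Posterior mean ≈ 0.4963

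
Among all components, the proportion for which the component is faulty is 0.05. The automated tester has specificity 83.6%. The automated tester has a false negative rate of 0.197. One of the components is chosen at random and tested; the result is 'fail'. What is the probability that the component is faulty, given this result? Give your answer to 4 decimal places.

P(H | E) ≈ 0.2049

Write H for 'the component is faulty'. Prior odds H:¬H = 0.05/0.95 = 0.052632. For the 'fail' outcome, the likelihood ratio is 0.803/0.164 = 4.8963.
Posterior odds = 0.052632 × 4.8963 = 0.25770, so P(H|E) = 0.25770/(1+0.25770) = 0.2049.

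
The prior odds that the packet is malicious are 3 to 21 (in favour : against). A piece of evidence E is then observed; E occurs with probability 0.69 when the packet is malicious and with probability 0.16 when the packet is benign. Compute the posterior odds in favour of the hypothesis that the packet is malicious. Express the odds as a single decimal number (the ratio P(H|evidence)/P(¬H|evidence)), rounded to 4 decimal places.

Prior odds = 3/21 = 0.14286.
Likelihood ratio for E = 0.69/0.16 = 4.3125.
Posterior odds = prior odds × LR = 0.61607.

Posterior odds ≈ 0.6161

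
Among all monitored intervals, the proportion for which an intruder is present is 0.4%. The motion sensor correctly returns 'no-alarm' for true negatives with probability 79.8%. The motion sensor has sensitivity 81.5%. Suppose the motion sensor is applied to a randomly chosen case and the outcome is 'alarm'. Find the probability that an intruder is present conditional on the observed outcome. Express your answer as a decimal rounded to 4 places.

P(H | E) ≈ 0.0159

Let H be the event that an intruder is present. P(H) = 0.004, so P(¬H) = 0.996. With E the 'alarm' result, P(E|H) = 0.815 and P(E|¬H) = 0.202.
P(E) = 0.815·0.004 + 0.202·0.996 = 0.0032600 + 0.20119 = 0.20445.
By Bayes' theorem, P(H|E) = 0.0032600 / 0.20445 = 0.0159.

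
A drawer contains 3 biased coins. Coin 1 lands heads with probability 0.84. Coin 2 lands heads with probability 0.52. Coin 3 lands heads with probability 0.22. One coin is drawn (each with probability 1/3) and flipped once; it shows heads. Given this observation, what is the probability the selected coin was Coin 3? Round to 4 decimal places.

Posterior probability ≈ 0.1392

P(heads|C1) = 0.84; P(heads|C2) = 0.52; P(heads|C3) = 0.22.
Prior × likelihood for each source: 0.333333·0.84=0.2800, 0.333333·0.52=0.1733, 0.333333·0.22=0.07333. Summing gives P(heads) = 0.52667.
P(Coin 3 | heads) = 0.07333 / 0.52667 = 0.1392.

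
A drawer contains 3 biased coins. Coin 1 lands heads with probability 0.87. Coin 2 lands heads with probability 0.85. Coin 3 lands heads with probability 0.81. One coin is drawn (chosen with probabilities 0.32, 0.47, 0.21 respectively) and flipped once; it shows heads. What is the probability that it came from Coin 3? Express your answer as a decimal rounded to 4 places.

P(heads|C1) = 0.87; P(heads|C2) = 0.85; P(heads|C3) = 0.81.
Prior × likelihood for each source: 0.32·0.87=0.2784, 0.47·0.85=0.3995, 0.21·0.81=0.1701. Summing gives P(heads) = 0.84800.
P(Coin 3 | heads) = 0.1701 / 0.84800 = 0.2006.

Posterior probability ≈ 0.2006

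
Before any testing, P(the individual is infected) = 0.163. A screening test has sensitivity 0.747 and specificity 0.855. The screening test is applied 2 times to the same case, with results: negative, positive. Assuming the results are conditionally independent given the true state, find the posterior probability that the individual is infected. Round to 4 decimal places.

Posterior P(H) ≈ 0.2289

Let H be the event that the individual is infected; start with P(H) = 0.163. P('positive'|H) = 0.747, P('positive'|¬H) = 0.145.
Update on result 1 ('negative'): P(H) ← 0.253·0.1630 / (0.253·0.1630 + 0.855·0.8370) = 0.041239/0.75687 = 0.0545.
Update on result 2 ('positive'): P(H) ← 0.747·0.0545 / (0.747·0.0545 + 0.145·0.9455) = 0.040701/0.17780 = 0.2289.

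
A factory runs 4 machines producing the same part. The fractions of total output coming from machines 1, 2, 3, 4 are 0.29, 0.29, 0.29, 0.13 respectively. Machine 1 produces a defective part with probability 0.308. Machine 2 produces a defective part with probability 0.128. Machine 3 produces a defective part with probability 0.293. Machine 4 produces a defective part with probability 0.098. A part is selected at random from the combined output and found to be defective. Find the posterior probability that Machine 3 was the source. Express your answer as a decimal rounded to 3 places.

Posterior probability ≈ 0.379

P(defective|M1) = 0.308; P(defective|M2) = 0.128; P(defective|M3) = 0.293; P(defective|M4) = 0.098.
Prior × likelihood for each source: 0.29·0.308=0.08932, 0.29·0.128=0.03712, 0.29·0.293=0.08497, 0.13·0.098=0.01274. Summing gives P(defective) = 0.22415.
P(Machine 3 | defective) = 0.08497 / 0.22415 = 0.379.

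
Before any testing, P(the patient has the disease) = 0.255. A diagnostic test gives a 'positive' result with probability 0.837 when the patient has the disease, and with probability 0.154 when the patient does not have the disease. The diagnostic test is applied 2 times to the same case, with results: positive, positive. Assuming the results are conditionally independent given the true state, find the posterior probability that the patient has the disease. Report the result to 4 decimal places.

With H the event that the patient has the disease, the joint likelihood of the observed sequence is P(data|H) = 0.837·0.837 = 0.70057 and P(data|¬H) = 0.154·0.154 = 0.023716.
Bayes: P(H|data) = 0.255·0.70057 / (0.255·0.70057 + 0.745·0.023716) = 0.17865/0.19631 = 0.9100.

Posterior P(H) ≈ 0.9100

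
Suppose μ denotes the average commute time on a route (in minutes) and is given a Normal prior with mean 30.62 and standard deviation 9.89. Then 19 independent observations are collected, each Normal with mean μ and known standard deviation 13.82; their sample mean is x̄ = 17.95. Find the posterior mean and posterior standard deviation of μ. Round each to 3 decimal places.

Posterior mean ≈ 19.131; posterior SD ≈ 3.019

With known σ, the Normal prior is conjugate. Weight on the data is w = (n/σ²)/(n/σ² + 1/τ₀²) = 0.0994804/(0.0994804+0.0102237) = 0.90681.
Posterior mean = w·x̄ + (1−w)·μ₀ = 0.90681·17.95 + 0.093193·30.62 = 19.131. Posterior variance = 1/(0.0994804+0.0102237) = 9.11543, so SD = 3.019.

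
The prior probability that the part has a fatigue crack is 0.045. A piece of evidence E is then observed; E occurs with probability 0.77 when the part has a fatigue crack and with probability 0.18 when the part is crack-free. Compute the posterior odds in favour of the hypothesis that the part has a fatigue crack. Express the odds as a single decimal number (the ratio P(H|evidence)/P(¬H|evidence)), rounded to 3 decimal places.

Prior odds = 0.045/(1−0.045) = 0.047120. In log-odds, ln(0.047120) = -3.0550.
Add log likelihood ratio: ln(4.2778) = 1.4534.
Posterior log-odds = -1.6016, so posterior odds = exp(-1.6016) = 0.20157.

Posterior odds ≈ 0.202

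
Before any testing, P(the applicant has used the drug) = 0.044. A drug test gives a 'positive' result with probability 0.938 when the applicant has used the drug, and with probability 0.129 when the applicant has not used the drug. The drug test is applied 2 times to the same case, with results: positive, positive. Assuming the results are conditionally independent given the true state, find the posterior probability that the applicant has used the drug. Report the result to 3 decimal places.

With H the event that the applicant has used the drug, the joint likelihood of the observed sequence is P(data|H) = 0.938·0.938 = 0.87984 and P(data|¬H) = 0.129·0.129 = 0.016641.
Bayes: P(H|data) = 0.044·0.87984 / (0.044·0.87984 + 0.956·0.016641) = 0.038713/0.054622 = 0.7087.

Posterior P(H) ≈ 0.709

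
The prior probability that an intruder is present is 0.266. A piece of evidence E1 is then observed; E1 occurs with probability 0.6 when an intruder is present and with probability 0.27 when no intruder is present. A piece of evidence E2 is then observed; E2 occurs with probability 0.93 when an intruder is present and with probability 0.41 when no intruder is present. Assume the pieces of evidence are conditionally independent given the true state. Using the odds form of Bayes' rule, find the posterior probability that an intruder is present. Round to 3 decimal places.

Posterior probability ≈ 0.646

Prior odds = 0.266/(1−0.266) = 0.36240. In log-odds, ln(0.36240) = -1.0150.
Add log likelihood ratios: ln(2.2222) + ln(2.2683) = 1.6175.
Posterior log-odds = 0.60252, so posterior odds = exp(0.60252) = 1.8267. Converting, P(H|E) = 1.8267/2.8267 = 0.646.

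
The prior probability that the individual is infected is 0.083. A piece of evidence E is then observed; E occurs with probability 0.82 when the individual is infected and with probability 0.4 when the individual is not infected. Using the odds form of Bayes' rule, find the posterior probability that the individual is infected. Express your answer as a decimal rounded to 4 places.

Prior odds = 0.083/(1−0.083) = 0.090513.
Likelihood ratio for E = 0.82/0.4 = 2.0500.
Posterior odds = prior odds × LR = 0.18555.
Posterior probability = odds/(1+odds) = 0.18555/1.1856 = 0.1565.

Posterior probability ≈ 0.1565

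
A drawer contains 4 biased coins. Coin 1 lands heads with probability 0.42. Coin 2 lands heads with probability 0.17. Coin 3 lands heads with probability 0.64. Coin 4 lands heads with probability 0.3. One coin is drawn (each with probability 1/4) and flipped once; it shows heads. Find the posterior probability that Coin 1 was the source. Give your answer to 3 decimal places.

Tabulate prior·likelihood by source: [1] prior 0.25, lik 0.42, product 0.1050; [2] prior 0.25, lik 0.17, product 0.04250; [3] prior 0.25, lik 0.64, product 0.1600; [4] prior 0.25, lik 0.3, product 0.07500.
Normalizing constant = 0.38250; the posterior for Coin 1 is its product over the sum, 0.1050/0.38250 = 0.275.

Posterior probability ≈ 0.275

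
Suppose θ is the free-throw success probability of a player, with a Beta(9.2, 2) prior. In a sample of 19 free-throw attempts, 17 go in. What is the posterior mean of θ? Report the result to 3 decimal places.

Posterior mean ≈ 0.868

The binomial likelihood is conjugate to the Beta prior: with 17 successes and 2 failures, the posterior is Beta(9.2+17, 2+2) = Beta(26.2, 4).
Posterior mean = α/(α+β) = 26.2/30.2 = 0.868.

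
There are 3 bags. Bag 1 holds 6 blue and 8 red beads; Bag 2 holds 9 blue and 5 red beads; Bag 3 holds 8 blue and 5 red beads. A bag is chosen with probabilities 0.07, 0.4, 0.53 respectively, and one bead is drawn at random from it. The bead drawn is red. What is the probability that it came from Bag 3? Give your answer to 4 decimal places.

Tabulate prior·likelihood by source: [1] prior 0.07, lik 0.5714, product 0.04000; [2] prior 0.4, lik 0.3571, product 0.1429; [3] prior 0.53, lik 0.3846, product 0.2038.
Normalizing constant = 0.38670; the posterior for Bag 3 is its product over the sum, 0.2038/0.38670 = 0.5271.

Posterior probability ≈ 0.5271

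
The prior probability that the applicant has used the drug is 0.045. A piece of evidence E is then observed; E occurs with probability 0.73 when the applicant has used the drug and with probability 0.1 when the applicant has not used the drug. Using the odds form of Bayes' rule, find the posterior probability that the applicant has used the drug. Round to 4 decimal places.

Prior odds = 0.045/(1−0.045) = 0.047120. In log-odds, ln(0.047120) = -3.0550.
Add log likelihood ratio: ln(7.3000) = 1.9879.
Posterior log-odds = -1.0672, so posterior odds = exp(-1.0672) = 0.34398. Converting, P(H|E) = 0.34398/1.3440 = 0.2559.

Posterior probability ≈ 0.2559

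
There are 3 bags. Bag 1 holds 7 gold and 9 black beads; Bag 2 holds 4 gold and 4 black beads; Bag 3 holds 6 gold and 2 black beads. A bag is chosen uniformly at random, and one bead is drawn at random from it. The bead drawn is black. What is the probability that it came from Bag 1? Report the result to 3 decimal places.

P(black|Bag 1) = 0.5625; P(black|Bag 2) = 0.5; P(black|Bag 3) = 0.25.
Prior × likelihood for each source: 0.333333·0.5625=0.1875, 0.333333·0.5=0.1667, 0.333333·0.25=0.08333. Summing gives P(black) = 0.43750.
P(Bag 1 | black) = 0.1875 / 0.43750 = 0.429.

Posterior probability ≈ 0.429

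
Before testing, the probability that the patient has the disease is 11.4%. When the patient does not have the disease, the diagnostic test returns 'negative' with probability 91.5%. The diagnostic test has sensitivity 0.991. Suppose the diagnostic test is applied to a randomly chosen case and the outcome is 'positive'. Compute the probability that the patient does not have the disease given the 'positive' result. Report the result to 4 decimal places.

Let H be the event that the patient has the disease. P(H) = 0.114, so P(¬H) = 0.886. With E the 'positive' result, P(E|H) = 0.991 and P(E|¬H) = 0.085.
P(E) = 0.991·0.114 + 0.085·0.886 = 0.11297 + 0.075310 = 0.18828.
By Bayes' theorem, P(H|E) = 0.11297 / 0.18828 = 0.6000. Hence P(¬H|E) = 1 − 0.6000 = 0.4000.

P(¬H | E) ≈ 0.4000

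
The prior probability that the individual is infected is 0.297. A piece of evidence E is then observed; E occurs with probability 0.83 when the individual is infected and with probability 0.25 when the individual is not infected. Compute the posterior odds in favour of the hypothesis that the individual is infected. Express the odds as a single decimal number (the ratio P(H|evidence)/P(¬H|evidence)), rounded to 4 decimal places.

Prior odds = 0.297/(1−0.297) = 0.42248.
Likelihood ratio for E = 0.83/0.25 = 3.3200.
Posterior odds = prior odds × LR = 1.4026.

Posterior odds ≈ 1.4026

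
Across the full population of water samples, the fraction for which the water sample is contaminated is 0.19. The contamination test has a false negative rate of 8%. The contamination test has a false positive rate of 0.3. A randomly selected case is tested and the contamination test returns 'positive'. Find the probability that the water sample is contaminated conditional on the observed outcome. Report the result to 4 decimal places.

Let H be the event that the water sample is contaminated. P(H) = 0.19, so P(¬H) = 0.81. With E the 'positive' result, P(E|H) = 0.92 and P(E|¬H) = 0.3.
P(E) = 0.92·0.19 + 0.3·0.81 = 0.17480 + 0.24300 = 0.41780.
By Bayes' theorem, P(H|E) = 0.17480 / 0.41780 = 0.4184.

P(H | E) ≈ 0.4184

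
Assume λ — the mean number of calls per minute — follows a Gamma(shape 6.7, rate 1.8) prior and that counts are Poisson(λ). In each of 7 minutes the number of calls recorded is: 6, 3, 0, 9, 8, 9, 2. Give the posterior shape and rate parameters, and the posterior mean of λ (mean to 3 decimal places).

Posterior: Gamma(shape=43.7, rate=8.8); mean ≈ 4.966

The Poisson likelihood adds the total count to the shape and the number of exposure periods to the rate. Here ∑xᵢ = 37 and n = 7, so shape 6.7→43.7 and rate 1.8→8.8.
E[λ | data] = 43.7/8.8 = 4.966.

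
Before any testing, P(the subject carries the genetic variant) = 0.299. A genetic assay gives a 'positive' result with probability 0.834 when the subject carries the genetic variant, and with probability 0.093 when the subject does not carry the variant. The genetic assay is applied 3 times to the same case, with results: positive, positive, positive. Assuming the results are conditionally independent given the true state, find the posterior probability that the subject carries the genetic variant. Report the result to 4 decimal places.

Posterior P(H) ≈ 0.9968

Let H be the event that the subject carries the genetic variant; start with P(H) = 0.299. P('positive'|H) = 0.834, P('positive'|¬H) = 0.093.
Update on result 1 ('positive'): P(H) ← 0.834·0.2990 / (0.834·0.2990 + 0.093·0.7010) = 0.24937/0.31456 = 0.7927.
Update on result 2 ('positive'): P(H) ← 0.834·0.7927 / (0.834·0.7927 + 0.093·0.2073) = 0.66115/0.68043 = 0.9717.
Update on result 3 ('positive'): P(H) ← 0.834·0.9717 / (0.834·0.9717 + 0.093·0.0283) = 0.81038/0.81301 = 0.9968.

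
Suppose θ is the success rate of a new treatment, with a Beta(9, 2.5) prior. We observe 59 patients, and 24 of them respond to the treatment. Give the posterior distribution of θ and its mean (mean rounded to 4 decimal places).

Observing 24 successes and 35 failures updates Beta(9, 2.5) by adding the success and failure counts to the two shape parameters: α = 9+24 = 33, β = 2.5+35 = 37.5.
E[θ | data] = 33/(33+37.5) = 0.4681.

Posterior: Beta(33, 37.5); mean ≈ 0.4681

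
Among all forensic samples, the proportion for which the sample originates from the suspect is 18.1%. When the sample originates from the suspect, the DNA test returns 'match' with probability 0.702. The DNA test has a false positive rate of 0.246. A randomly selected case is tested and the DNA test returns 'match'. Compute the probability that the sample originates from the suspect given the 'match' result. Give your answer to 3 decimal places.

Let H be the event that the sample originates from the suspect. P(H) = 0.181, so P(¬H) = 0.819. With E the 'match' result, P(E|H) = 0.702 and P(E|¬H) = 0.246.
P(E) = 0.702·0.181 + 0.246·0.819 = 0.12706 + 0.20147 = 0.32854.
By Bayes' theorem, P(H|E) = 0.12706 / 0.32854 = 0.387.

P(H | E) ≈ 0.387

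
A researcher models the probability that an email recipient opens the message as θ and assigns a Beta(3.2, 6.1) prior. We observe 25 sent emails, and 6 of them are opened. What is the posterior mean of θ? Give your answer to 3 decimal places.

The binomial likelihood is conjugate to the Beta prior: with 6 successes and 19 failures, the posterior is Beta(3.2+6, 6.1+19) = Beta(9.2, 25.1).
E[θ | data] = 9.2/(9.2+25.1) = 0.268.

Posterior mean ≈ 0.268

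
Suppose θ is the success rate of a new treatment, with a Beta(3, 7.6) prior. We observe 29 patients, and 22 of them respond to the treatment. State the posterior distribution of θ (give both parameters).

The binomial likelihood is conjugate to the Beta prior: with 22 successes and 7 failures, the posterior is Beta(3+22, 7.6+7) = Beta(25, 14.6).

Posterior: Beta(25, 14.6)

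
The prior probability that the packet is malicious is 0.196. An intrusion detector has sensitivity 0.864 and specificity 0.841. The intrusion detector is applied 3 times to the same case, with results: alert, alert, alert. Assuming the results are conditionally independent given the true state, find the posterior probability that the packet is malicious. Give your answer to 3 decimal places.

With H the event that the packet is malicious, the joint likelihood of the observed sequence is P(data|H) = 0.864·0.864·0.864 = 0.64497 and P(data|¬H) = 0.159·0.159·0.159 = 0.0040197.
Bayes: P(H|data) = 0.196·0.64497 / (0.196·0.64497 + 0.804·0.0040197) = 0.12641/0.12965 = 0.9751.

Posterior P(H) ≈ 0.975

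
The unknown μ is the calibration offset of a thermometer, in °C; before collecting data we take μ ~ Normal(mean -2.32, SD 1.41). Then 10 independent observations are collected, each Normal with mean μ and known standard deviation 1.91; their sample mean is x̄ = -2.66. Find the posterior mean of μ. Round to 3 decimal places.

Posterior mean ≈ -2.607

With known σ, the Normal prior is conjugate. Weight on the data is w = (n/σ²)/(n/σ² + 1/τ₀²) = 2.74115/(2.74115+0.502993) = 0.84495.
Posterior mean = w·x̄ + (1−w)·μ₀ = 0.84495·-2.66 + 0.15505·-2.32 = -2.607.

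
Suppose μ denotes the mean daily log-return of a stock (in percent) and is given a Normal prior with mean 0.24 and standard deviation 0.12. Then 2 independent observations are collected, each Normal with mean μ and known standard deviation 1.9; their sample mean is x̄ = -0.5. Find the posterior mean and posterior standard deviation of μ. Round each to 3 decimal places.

Prior precision 1/τ₀² = 1/0.12² = 69.4444; data precision n/σ² = 2/1.9² = 0.554017.
Posterior precision = 69.4444 + 0.554017 = 69.9985, giving posterior SD = 1/√69.9985 = 0.120.
Posterior mean = (69.4444·0.24 + 0.554017·-0.5) / 69.9985 = 0.234.

Posterior mean ≈ 0.234; posterior SD ≈ 0.120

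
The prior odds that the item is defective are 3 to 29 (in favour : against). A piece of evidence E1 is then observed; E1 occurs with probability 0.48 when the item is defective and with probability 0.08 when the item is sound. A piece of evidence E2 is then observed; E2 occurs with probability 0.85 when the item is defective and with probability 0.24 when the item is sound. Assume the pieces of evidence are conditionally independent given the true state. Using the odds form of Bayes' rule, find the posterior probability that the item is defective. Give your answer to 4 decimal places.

Prior odds = 3/29 = 0.10345. In log-odds, ln(0.10345) = -2.2687.
Add log likelihood ratios: ln(6.0000) + ln(3.5417) = 3.0564.
Posterior log-odds = 0.78767, so posterior odds = exp(0.78767) = 2.1983. Converting, P(H|E) = 2.1983/3.1983 = 0.6873.

Posterior probability ≈ 0.6873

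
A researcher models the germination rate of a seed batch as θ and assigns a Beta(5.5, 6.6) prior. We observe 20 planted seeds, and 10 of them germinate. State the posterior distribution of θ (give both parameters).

The binomial likelihood is conjugate to the Beta prior: with 10 successes and 10 failures, the posterior is Beta(5.5+10, 6.6+10) = Beta(15.5, 16.6).

Posterior: Beta(15.5, 16.6)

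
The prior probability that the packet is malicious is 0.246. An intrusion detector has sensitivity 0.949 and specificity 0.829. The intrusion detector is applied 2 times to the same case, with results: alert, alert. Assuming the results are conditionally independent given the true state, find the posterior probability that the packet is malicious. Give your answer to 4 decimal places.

Let H be the event that the packet is malicious; start with P(H) = 0.246. P('alert'|H) = 0.949, P('alert'|¬H) = 0.171.
Update on result 1 ('alert'): P(H) ← 0.949·0.2460 / (0.949·0.2460 + 0.171·0.7540) = 0.23345/0.36239 = 0.6442.
Update on result 2 ('alert'): P(H) ← 0.949·0.6442 / (0.949·0.6442 + 0.171·0.3558) = 0.61136/0.67220 = 0.9095.

Posterior P(H) ≈ 0.9095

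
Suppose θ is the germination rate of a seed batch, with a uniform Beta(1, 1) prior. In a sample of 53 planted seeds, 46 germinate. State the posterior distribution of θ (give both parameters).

Posterior: Beta(47, 8)

Observing 46 successes and 7 failures updates Beta(1, 1) by adding the success and failure counts to the two shape parameters: α = 1+46 = 47, β = 1+7 = 8.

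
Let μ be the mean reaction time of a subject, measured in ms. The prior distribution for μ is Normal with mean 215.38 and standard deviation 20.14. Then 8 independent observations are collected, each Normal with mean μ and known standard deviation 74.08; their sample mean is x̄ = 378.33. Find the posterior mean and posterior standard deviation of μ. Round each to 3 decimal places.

Prior precision 1/τ₀² = 1/20.14² = 0.00246536; data precision n/σ² = 8/74.08² = 0.00145777.
Posterior precision = 0.00246536 + 0.00145777 = 0.00392313, giving posterior SD = 1/√0.00392313 = 15.966.
Posterior mean = (0.00246536·215.38 + 0.00145777·378.33) / 0.00392313 = 275.929.

Posterior mean ≈ 275.929; posterior SD ≈ 15.966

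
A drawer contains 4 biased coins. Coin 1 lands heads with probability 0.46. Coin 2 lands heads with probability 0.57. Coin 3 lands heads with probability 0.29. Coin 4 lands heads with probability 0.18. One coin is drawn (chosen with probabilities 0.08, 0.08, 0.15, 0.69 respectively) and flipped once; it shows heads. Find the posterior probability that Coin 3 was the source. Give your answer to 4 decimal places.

Posterior probability ≈ 0.1739

P(heads|C1) = 0.46; P(heads|C2) = 0.57; P(heads|C3) = 0.29; P(heads|C4) = 0.18.
Prior × likelihood for each source: 0.08·0.46=0.03680, 0.08·0.57=0.04560, 0.15·0.29=0.04350, 0.69·0.18=0.1242. Summing gives P(heads) = 0.25010.
P(Coin 3 | heads) = 0.04350 / 0.25010 = 0.1739.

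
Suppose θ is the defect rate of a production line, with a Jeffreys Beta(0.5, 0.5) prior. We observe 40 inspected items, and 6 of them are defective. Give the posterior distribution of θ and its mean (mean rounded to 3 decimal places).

The binomial likelihood is conjugate to the Beta prior: with 6 successes and 34 failures, the posterior is Beta(0.5+6, 0.5+34) = Beta(6.5, 34.5).
Posterior mean = α/(α+β) = 6.5/41 = 0.159.

Posterior: Beta(6.5, 34.5); mean ≈ 0.159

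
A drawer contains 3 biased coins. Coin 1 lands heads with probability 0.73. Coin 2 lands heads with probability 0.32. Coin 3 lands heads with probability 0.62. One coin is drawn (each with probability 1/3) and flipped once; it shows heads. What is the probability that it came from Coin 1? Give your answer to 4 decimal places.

P(heads|C1) = 0.73; P(heads|C2) = 0.32; P(heads|C3) = 0.62.
Prior × likelihood for each source: 0.333333·0.73=0.2433, 0.333333·0.32=0.1067, 0.333333·0.62=0.2067. Summing gives P(heads) = 0.55667.
P(Coin 1 | heads) = 0.2433 / 0.55667 = 0.4371.

Posterior probability ≈ 0.4371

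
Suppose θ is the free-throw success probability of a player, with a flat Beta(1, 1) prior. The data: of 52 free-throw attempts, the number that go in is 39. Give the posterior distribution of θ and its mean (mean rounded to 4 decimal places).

The binomial likelihood is conjugate to the Beta prior: with 39 successes and 13 failures, the posterior is Beta(1+39, 1+13) = Beta(40, 14).
Posterior mean = α/(α+β) = 40/54 = 0.7407.

Posterior: Beta(40, 14); mean ≈ 0.7407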